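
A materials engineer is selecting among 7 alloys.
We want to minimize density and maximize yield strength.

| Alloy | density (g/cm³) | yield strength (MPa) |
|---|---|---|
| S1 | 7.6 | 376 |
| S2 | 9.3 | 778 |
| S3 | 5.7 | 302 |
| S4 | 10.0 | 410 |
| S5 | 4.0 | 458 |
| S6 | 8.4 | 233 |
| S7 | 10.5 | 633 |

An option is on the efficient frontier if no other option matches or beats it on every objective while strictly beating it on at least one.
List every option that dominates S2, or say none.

S1: worse on yield strength (376 vs 778).
S3: worse on yield strength (302 vs 778).
S4: worse on density (10.0 vs 9.3).
S5: worse on yield strength (458 vs 778).
S6: worse on yield strength (233 vs 778).
S7: worse on density (10.5 vs 9.3).
No option dominates S2.

none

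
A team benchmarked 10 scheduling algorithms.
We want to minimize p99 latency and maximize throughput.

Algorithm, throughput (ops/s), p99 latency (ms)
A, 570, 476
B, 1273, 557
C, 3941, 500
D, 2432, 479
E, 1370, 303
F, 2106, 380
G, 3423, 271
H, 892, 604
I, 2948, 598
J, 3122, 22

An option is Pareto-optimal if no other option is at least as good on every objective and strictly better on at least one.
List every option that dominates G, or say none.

none

A: worse on throughput (570 vs 3423).
B: worse on throughput (1273 vs 3423).
C: worse on p99 latency (500 vs 271).
D: worse on throughput (2432 vs 3423).
E: worse on throughput (1370 vs 3423).
F: worse on throughput (2106 vs 3423).
H: worse on throughput (892 vs 3423).
I: worse on throughput (2948 vs 3423).
J: worse on throughput (3122 vs 3423).
No option dominates G.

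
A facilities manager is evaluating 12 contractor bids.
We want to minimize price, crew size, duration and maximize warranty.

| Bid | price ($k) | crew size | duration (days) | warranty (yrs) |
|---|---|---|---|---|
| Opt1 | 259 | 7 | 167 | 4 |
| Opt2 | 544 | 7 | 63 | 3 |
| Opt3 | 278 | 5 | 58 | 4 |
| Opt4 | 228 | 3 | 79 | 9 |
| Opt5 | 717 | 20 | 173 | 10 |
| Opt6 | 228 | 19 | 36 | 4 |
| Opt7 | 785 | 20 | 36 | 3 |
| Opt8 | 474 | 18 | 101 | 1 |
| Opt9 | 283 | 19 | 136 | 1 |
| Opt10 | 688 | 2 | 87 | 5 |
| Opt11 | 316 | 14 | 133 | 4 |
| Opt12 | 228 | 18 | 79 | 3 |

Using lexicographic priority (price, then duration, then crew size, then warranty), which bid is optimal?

Opt6

First minimize price: best is 228, kept {Opt4, Opt6, Opt12}.
Then minimize duration: best is 36, kept {Opt6}.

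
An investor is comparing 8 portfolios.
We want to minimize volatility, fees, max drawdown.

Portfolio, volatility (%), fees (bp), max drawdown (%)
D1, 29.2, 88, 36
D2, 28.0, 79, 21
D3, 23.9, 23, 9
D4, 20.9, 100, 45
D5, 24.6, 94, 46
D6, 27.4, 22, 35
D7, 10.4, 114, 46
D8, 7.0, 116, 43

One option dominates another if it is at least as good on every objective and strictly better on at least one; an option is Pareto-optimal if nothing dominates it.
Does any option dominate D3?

No

D1: worse on volatility (29.2 vs 23.9).
D2: worse on volatility (28.0 vs 23.9).
D4: worse on fees (100 vs 23).
D5: worse on volatility (24.6 vs 23.9).
D6: worse on volatility (27.4 vs 23.9).
D7: worse on fees (114 vs 23).
D8: worse on fees (116 vs 23).
No option is at least as good as D3 on every objective and strictly better on one.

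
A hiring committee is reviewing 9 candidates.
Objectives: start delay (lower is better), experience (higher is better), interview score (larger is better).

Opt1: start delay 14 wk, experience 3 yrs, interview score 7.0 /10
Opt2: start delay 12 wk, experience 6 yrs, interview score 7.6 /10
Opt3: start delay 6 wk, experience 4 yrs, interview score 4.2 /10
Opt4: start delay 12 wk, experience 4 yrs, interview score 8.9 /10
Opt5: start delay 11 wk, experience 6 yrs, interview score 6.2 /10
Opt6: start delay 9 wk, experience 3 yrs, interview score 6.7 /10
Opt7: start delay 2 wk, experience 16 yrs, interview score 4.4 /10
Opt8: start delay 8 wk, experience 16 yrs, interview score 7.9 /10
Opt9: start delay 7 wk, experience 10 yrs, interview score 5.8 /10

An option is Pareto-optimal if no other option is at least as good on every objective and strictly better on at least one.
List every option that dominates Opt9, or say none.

none

Opt1: worse on start delay (14 vs 7).
Opt2: worse on start delay (12 vs 7).
Opt3: worse on experience (4 vs 10).
Opt4: worse on start delay (12 vs 7).
Opt5: worse on start delay (11 vs 7).
Opt6: worse on start delay (9 vs 7).
Opt7: worse on interview score (4.4 vs 5.8).
Opt8: worse on start delay (8 vs 7).
No option dominates Opt9.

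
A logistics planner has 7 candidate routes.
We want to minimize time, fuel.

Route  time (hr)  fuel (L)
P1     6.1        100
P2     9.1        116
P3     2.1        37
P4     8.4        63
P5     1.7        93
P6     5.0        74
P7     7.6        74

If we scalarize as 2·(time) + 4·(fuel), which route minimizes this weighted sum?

P3

P1: 2·6.1 + 4·100 = 412.2
P2: 2·9.1 + 4·116 = 482.2
P3: 2·2.1 + 4·37 = 152.2
P4: 2·8.4 + 4·63 = 268.8
P5: 2·1.7 + 4·93 = 375.4
P6: 2·5.0 + 4·74 = 306.0
P7: 2·7.6 + 4·74 = 311.2
Lowest: P3 at 152.2.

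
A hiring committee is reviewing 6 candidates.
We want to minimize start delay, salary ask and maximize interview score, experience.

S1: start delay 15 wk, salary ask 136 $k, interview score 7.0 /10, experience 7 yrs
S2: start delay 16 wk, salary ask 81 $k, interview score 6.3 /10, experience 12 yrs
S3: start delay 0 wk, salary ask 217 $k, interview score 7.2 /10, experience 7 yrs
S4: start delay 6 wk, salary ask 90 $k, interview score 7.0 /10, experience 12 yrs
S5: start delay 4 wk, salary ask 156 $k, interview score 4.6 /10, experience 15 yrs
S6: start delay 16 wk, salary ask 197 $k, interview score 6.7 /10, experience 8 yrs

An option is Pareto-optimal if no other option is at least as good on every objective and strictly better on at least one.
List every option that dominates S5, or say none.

none

S1: worse on start delay (15 vs 4).
S2: worse on start delay (16 vs 4).
S3: worse on salary ask (217 vs 156).
S4: worse on start delay (6 vs 4).
S6: worse on start delay (16 vs 4).
No option dominates S5.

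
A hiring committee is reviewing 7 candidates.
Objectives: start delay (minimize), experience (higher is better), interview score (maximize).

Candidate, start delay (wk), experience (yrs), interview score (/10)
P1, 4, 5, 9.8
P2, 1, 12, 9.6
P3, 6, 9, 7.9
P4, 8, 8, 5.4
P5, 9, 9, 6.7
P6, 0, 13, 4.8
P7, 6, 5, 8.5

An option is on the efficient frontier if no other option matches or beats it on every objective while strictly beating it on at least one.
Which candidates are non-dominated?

P1, P2, P6

P1: not dominated (best interview score).
P2: not dominated.
P3: dominated by P2 (start delay 1≤6, experience 12≥9, interview score 9.6≥7.9).
P4: dominated by P2 (start delay 1≤8, experience 12≥8, interview score 9.6≥5.4).
P5: dominated by P2 (start delay 1≤9, experience 12≥9, interview score 9.6≥6.7).
P6: not dominated (best start delay).
P7: dominated by P1 (start delay 4≤6, experience 5≥5, interview score 9.8≥8.5).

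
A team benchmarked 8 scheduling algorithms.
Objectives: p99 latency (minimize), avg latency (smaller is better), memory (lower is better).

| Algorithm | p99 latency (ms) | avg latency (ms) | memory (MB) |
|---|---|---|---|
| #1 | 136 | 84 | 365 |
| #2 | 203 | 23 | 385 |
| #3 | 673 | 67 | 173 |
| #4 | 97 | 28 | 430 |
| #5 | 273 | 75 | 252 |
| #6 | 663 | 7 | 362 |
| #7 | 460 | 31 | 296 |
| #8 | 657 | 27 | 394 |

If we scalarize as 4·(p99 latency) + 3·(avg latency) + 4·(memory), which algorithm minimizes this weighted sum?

#1: 4·136 + 3·84 + 4·365 = 2256
#2: 4·203 + 3·23 + 4·385 = 2421
#3: 4·673 + 3·67 + 4·173 = 3585
#4: 4·97 + 3·28 + 4·430 = 2192
#5: 4·273 + 3·75 + 4·252 = 2325
#6: 4·663 + 3·7 + 4·362 = 4121
#7: 4·460 + 3·31 + 4·296 = 3117
#8: 4·657 + 3·27 + 4·394 = 4285
Lowest: #4 at 2192.

#4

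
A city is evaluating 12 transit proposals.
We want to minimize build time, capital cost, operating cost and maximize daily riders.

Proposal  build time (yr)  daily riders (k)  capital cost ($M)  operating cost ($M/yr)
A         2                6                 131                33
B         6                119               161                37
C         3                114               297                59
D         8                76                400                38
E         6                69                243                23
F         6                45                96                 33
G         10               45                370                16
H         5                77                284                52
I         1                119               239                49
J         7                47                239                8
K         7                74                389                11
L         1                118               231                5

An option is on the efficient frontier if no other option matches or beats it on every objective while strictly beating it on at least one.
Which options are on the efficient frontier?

A: not dominated.
B: not dominated.
C: dominated by I (build time 1≤3, daily riders 119≥114, capital cost 239≤297, operating cost 49≤59).
D: dominated by B (build time 6≤8, daily riders 119≥76, capital cost 161≤400, operating cost 37≤38).
E: dominated by L (build time 1≤6, daily riders 118≥69, capital cost 231≤243, operating cost 5≤23).
F: not dominated (best capital cost).
G: dominated by J (build time 7≤10, daily riders 47≥45, capital cost 239≤370, operating cost 8≤16).
H: dominated by I (build time 1≤5, daily riders 119≥77, capital cost 239≤284, operating cost 49≤52).
I: not dominated.
J: dominated by L (build time 1≤7, daily riders 118≥47, capital cost 231≤239, operating cost 5≤8).
K: dominated by L (build time 1≤7, daily riders 118≥74, capital cost 231≤389, operating cost 5≤11).
L: not dominated (best operating cost).

A, B, F, I, L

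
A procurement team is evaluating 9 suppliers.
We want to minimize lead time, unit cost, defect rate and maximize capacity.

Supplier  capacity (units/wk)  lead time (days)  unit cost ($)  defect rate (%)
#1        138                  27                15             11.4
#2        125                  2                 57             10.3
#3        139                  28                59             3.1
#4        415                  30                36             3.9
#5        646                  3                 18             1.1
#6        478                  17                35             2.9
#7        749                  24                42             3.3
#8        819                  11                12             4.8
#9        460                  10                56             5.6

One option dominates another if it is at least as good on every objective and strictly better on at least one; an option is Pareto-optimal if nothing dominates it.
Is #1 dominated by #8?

Yes

#8 vs #1: capacity 819≥138, lead time 11≤27, unit cost 12≤15, defect rate 4.8≤11.4 — #8 is at least as good on every objective with at least one strict improvement.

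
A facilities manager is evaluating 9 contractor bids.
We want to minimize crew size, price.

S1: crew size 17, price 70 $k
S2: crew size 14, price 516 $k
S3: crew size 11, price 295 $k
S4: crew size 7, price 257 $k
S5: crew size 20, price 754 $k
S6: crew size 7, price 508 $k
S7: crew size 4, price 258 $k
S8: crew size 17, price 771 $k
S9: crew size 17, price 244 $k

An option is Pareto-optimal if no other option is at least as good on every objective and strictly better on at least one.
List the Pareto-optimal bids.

S1: not dominated (best price).
S2: dominated by S3 (crew size 11≤14, price 295≤516).
S3: dominated by S4 (crew size 7≤11, price 257≤295).
S4: not dominated.
S5: dominated by S1 (crew size 17≤20, price 70≤754).
S6: dominated by S4 (crew size 7≤7, price 257≤508).
S7: not dominated (best crew size).
S8: dominated by S1 (crew size 17≤17, price 70≤771).
S9: dominated by S1 (crew size 17≤17, price 70≤244).

S1, S4, S7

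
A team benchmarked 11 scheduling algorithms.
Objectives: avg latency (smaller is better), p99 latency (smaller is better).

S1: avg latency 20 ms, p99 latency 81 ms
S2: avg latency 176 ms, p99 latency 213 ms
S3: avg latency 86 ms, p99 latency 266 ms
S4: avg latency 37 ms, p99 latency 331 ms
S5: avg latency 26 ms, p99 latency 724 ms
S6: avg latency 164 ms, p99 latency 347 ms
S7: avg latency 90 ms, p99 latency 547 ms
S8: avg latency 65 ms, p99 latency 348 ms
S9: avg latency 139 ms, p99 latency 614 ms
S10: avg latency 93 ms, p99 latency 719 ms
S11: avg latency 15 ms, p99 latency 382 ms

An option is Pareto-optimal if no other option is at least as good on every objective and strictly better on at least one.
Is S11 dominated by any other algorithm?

S1: worse on avg latency (20 vs 15).
S2: worse on avg latency (176 vs 15).
S3: worse on avg latency (86 vs 15).
S4: worse on avg latency (37 vs 15).
S5: worse on avg latency (26 vs 15).
S6: worse on avg latency (164 vs 15).
S7: worse on avg latency (90 vs 15).
S8: worse on avg latency (65 vs 15).
S9: worse on avg latency (139 vs 15).
S10: worse on avg latency (93 vs 15).
No option is at least as good as S11 on every objective and strictly better on one.

No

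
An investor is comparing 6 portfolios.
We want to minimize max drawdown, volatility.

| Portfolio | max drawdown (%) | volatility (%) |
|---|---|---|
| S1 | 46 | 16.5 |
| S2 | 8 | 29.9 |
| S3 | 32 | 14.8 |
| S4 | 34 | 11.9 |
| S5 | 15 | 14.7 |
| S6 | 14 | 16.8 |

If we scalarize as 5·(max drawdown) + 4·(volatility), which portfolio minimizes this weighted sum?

S1: 5·46 + 4·16.5 = 296.0
S2: 5·8 + 4·29.9 = 159.6
S3: 5·32 + 4·14.8 = 219.2
S4: 5·34 + 4·11.9 = 217.6
S5: 5·15 + 4·14.7 = 133.8
S6: 5·14 + 4·16.8 = 137.2
Lowest: S5 at 133.8.

S5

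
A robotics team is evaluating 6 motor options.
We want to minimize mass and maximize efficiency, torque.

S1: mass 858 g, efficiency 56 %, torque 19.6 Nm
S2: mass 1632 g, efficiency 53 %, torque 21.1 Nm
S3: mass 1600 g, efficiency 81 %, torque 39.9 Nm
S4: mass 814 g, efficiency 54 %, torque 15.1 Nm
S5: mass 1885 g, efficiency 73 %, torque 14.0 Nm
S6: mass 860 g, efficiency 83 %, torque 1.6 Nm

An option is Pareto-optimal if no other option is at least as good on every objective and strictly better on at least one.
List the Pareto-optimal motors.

S1: not dominated.
S2: dominated by S3 (mass 1600≤1632, efficiency 81≥53, torque 39.9≥21.1).
S3: not dominated (best torque).
S4: not dominated (best mass).
S5: dominated by S3 (mass 1600≤1885, efficiency 81≥73, torque 39.9≥14.0).
S6: not dominated (best efficiency).

S1, S3, S4, S6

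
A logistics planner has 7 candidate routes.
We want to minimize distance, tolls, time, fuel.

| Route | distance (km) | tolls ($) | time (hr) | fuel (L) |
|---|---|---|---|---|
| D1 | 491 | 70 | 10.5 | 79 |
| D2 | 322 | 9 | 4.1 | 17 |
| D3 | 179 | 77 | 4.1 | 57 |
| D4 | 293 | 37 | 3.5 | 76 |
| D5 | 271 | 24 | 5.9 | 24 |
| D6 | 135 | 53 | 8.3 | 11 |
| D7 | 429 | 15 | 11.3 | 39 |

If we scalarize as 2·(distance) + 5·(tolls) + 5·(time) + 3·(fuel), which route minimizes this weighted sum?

D1: 2·491 + 5·70 + 5·10.5 + 3·79 = 1621.5
D2: 2·322 + 5·9 + 5·4.1 + 3·17 = 760.5
D3: 2·179 + 5·77 + 5·4.1 + 3·57 = 934.5
D4: 2·293 + 5·37 + 5·3.5 + 3·76 = 1016.5
D5: 2·271 + 5·24 + 5·5.9 + 3·24 = 763.5
D6: 2·135 + 5·53 + 5·8.3 + 3·11 = 609.5
D7: 2·429 + 5·15 + 5·11.3 + 3·39 = 1106.5
Lowest: D6 at 609.5.

D6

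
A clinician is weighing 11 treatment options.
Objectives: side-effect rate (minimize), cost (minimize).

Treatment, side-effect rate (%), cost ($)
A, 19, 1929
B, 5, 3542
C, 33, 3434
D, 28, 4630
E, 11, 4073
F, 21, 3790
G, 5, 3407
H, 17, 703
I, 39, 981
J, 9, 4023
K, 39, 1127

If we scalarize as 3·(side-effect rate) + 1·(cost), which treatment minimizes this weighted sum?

H

A: 3·19 + 1·1929 = 1986
B: 3·5 + 1·3542 = 3557
C: 3·33 + 1·3434 = 3533
D: 3·28 + 1·4630 = 4714
E: 3·11 + 1·4073 = 4106
F: 3·21 + 1·3790 = 3853
G: 3·5 + 1·3407 = 3422
H: 3·17 + 1·703 = 754
I: 3·39 + 1·981 = 1098
J: 3·9 + 1·4023 = 4050
K: 3·39 + 1·1127 = 1244
Lowest: H at 754.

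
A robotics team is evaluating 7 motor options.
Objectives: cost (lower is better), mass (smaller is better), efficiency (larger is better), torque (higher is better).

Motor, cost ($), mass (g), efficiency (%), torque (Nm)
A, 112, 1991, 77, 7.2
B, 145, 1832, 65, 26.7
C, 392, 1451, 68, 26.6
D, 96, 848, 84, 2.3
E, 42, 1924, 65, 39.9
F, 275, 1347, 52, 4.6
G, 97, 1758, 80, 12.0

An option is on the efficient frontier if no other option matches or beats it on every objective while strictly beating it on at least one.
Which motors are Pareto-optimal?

B, C, D, E, F, G

A: dominated by G (cost 97≤112, mass 1758≤1991, efficiency 80≥77, torque 12.0≥7.2).
B: not dominated.
C: not dominated.
D: not dominated (best mass).
E: not dominated (best cost).
F: not dominated.
G: not dominated.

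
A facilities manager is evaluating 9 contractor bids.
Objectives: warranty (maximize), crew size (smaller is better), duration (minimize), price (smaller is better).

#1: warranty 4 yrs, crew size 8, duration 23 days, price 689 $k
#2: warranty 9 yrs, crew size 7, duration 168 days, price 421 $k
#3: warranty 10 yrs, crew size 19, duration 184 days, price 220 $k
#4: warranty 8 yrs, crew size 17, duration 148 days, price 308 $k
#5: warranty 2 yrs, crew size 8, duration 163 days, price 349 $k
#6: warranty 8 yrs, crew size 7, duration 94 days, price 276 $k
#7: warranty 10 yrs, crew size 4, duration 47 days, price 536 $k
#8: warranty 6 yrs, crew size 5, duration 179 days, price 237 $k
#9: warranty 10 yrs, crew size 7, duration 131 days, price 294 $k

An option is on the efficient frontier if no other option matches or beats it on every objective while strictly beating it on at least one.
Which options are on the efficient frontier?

#1: not dominated (best duration).
#2: dominated by #9 (warranty 10≥9, crew size 7≤7, duration 131≤168, price 294≤421).
#3: not dominated (best price).
#4: dominated by #6 (warranty 8≥8, crew size 7≤17, duration 94≤148, price 276≤308).
#5: dominated by #6 (warranty 8≥2, crew size 7≤8, duration 94≤163, price 276≤349).
#6: not dominated.
#7: not dominated (best crew size).
#8: not dominated.
#9: not dominated.

#1, #3, #6, #7, #8, #9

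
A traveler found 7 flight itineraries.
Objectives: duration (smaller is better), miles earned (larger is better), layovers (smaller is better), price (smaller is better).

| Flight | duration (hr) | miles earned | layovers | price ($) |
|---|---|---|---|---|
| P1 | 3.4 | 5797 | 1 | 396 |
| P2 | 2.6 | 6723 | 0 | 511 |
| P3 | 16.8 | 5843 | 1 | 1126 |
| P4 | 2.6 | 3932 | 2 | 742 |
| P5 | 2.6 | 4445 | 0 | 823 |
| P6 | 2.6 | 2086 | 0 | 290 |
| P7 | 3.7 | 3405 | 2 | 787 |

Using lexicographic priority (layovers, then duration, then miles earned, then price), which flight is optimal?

First minimize layovers: best is 0, kept {P2, P5, P6}.
Then minimize duration: best is 2.6, kept {P2, P5, P6}.
Then maximize miles earned: best is 6723, kept {P2}.

P2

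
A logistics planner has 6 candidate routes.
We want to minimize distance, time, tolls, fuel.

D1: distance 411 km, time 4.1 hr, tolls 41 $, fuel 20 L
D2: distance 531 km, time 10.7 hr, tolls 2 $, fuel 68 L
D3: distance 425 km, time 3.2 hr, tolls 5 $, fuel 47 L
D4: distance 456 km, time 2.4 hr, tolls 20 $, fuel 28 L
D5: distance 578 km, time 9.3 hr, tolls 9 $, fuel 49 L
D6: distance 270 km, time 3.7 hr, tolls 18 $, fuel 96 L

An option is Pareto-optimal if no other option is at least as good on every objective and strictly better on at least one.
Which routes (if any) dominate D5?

D3

D3: distance 425≤578, time 3.2≤9.3, tolls 5≤9, fuel 47≤49 — dominates D5.
Others (D1, D2, D4, D6) are each worse than D5 on at least one objective.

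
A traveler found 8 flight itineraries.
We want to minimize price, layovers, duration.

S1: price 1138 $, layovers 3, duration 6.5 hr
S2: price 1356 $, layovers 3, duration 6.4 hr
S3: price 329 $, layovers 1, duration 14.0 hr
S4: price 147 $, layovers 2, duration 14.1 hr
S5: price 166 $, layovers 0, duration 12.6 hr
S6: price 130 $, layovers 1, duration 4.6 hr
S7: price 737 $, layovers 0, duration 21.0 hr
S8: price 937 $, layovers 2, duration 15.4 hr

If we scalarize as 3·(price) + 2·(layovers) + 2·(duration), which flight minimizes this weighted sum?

S1: 3·1138 + 2·3 + 2·6.5 = 3433.0
S2: 3·1356 + 2·3 + 2·6.4 = 4086.8
S3: 3·329 + 2·1 + 2·14.0 = 1017.0
S4: 3·147 + 2·2 + 2·14.1 = 473.2
S5: 3·166 + 2·0 + 2·12.6 = 523.2
S6: 3·130 + 2·1 + 2·4.6 = 401.2
S7: 3·737 + 2·0 + 2·21.0 = 2253.0
S8: 3·937 + 2·2 + 2·15.4 = 2845.8
Lowest: S6 at 401.2.

S6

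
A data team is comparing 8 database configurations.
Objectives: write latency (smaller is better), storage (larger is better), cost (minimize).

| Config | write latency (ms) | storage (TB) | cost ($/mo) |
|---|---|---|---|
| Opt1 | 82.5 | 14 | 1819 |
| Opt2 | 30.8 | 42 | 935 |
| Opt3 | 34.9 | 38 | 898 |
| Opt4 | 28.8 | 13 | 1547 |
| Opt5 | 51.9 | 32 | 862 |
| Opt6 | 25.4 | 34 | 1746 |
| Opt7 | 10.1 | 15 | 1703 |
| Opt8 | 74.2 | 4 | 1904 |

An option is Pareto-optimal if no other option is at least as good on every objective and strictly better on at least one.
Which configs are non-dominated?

Opt2, Opt3, Opt4, Opt5, Opt6, Opt7

Opt1: dominated by Opt2 (write latency 30.8≤82.5, storage 42≥14, cost 935≤1819).
Opt2: not dominated (best storage).
Opt3: not dominated.
Opt4: not dominated.
Opt5: not dominated (best cost).
Opt6: not dominated.
Opt7: not dominated (best write latency).
Opt8: dominated by Opt2 (write latency 30.8≤74.2, storage 42≥4, cost 935≤1904).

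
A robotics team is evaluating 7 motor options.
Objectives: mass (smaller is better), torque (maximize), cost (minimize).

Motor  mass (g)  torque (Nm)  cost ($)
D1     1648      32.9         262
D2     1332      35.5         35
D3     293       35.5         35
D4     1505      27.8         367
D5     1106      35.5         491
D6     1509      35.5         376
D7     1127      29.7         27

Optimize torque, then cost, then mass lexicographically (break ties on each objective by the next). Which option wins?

D3

First maximize torque: best is 35.5, kept {D2, D3, D5, D6}.
Then minimize cost: best is 35, kept {D2, D3}.
Then minimize mass: best is 293, kept {D3}.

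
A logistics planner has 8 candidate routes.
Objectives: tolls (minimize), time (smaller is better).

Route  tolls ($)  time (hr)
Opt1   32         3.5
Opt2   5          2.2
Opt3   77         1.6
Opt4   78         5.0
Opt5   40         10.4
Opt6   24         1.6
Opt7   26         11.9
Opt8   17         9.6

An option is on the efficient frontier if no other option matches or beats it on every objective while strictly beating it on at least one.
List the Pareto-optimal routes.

Opt1: dominated by Opt2 (tolls 5≤32, time 2.2≤3.5).
Opt2: not dominated (best tolls).
Opt3: dominated by Opt6 (tolls 24≤77, time 1.6≤1.6).
Opt4: dominated by Opt1 (tolls 32≤78, time 3.5≤5.0).
Opt5: dominated by Opt1 (tolls 32≤40, time 3.5≤10.4).
Opt6: not dominated.
Opt7: dominated by Opt2 (tolls 5≤26, time 2.2≤11.9).
Opt8: dominated by Opt2 (tolls 5≤17, time 2.2≤9.6).

Opt2, Opt6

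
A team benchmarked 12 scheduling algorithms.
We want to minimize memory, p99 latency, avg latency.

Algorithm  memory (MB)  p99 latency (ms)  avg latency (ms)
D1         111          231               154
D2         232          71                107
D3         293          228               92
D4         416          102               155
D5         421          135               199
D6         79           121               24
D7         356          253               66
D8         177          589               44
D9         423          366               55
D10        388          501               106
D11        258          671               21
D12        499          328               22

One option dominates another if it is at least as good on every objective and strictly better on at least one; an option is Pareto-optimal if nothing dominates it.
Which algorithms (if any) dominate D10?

D3, D6, D7

D3: memory 293≤388, p99 latency 228≤501, avg latency 92≤106 — dominates D10.
D6: memory 79≤388, p99 latency 121≤501, avg latency 24≤106 — dominates D10.
D7: memory 356≤388, p99 latency 253≤501, avg latency 66≤106 — dominates D10.
Others (D1, D2, D4, D5, D8, D9, D11, D12) are each worse than D10 on at least one objective.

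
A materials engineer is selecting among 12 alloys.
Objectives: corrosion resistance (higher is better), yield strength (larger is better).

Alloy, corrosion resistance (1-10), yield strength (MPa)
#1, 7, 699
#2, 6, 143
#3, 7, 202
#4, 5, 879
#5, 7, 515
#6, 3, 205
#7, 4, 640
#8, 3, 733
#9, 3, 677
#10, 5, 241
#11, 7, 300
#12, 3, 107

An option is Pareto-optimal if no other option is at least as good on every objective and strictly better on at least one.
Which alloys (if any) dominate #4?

#1: worse on yield strength (699 vs 879).
#2: worse on yield strength (143 vs 879).
#3: worse on yield strength (202 vs 879).
#5: worse on yield strength (515 vs 879).
#6: worse on corrosion resistance (3 vs 5).
#7: worse on corrosion resistance (4 vs 5).
#8: worse on corrosion resistance (3 vs 5).
#9: worse on corrosion resistance (3 vs 5).
#10: worse on yield strength (241 vs 879).
#11: worse on yield strength (300 vs 879).
#12: worse on corrosion resistance (3 vs 5).
No option dominates #4.

none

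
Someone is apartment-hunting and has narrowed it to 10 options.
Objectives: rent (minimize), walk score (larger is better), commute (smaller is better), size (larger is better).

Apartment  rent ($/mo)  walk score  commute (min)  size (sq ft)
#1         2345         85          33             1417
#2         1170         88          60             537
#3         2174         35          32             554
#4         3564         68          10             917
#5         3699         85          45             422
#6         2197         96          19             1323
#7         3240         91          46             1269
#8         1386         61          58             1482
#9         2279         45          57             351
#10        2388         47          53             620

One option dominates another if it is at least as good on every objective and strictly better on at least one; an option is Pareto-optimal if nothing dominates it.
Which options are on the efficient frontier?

#1: not dominated.
#2: not dominated (best rent).
#3: not dominated.
#4: not dominated (best commute).
#5: dominated by #1 (rent 2345≤3699, walk score 85≥85, commute 33≤45, size 1417≥422).
#6: not dominated (best walk score).
#7: dominated by #6 (rent 2197≤3240, walk score 96≥91, commute 19≤46, size 1323≥1269).
#8: not dominated (best size).
#9: dominated by #6 (rent 2197≤2279, walk score 96≥45, commute 19≤57, size 1323≥351).
#10: dominated by #1 (rent 2345≤2388, walk score 85≥47, commute 33≤53, size 1417≥620).

#1, #2, #3, #4, #6, #8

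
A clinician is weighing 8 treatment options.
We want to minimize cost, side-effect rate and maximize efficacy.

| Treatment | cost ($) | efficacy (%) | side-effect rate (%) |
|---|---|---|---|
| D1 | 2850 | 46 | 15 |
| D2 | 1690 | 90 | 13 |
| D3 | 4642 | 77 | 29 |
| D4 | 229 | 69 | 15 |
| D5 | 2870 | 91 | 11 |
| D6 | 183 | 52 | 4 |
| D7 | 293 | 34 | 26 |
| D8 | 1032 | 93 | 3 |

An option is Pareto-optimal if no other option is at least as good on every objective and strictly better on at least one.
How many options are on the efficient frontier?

3

D1: dominated by D2 (cost 1690≤2850, efficacy 90≥46, side-effect rate 13≤15).
D2: dominated by D8 (cost 1032≤1690, efficacy 93≥90, side-effect rate 3≤13).
D3: dominated by D2 (cost 1690≤4642, efficacy 90≥77, side-effect rate 13≤29).
D4: not dominated.
D5: dominated by D8 (cost 1032≤2870, efficacy 93≥91, side-effect rate 3≤11).
D6: not dominated (best cost).
D7: dominated by D4 (cost 229≤293, efficacy 69≥34, side-effect rate 15≤26).
D8: not dominated (best efficacy).
Pareto-optimal: D4, D6, D8 → 3.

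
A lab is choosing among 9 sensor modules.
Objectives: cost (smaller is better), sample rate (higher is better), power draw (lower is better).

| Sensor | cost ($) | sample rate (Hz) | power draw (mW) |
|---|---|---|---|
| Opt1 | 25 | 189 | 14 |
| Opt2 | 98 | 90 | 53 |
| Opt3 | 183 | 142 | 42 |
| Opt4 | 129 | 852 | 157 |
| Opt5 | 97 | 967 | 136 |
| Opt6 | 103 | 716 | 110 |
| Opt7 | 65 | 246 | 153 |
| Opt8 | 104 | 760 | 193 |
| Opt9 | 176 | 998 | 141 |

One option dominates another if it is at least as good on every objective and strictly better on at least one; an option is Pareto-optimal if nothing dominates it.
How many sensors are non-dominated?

5

Opt1: not dominated (best cost).
Opt2: dominated by Opt1 (cost 25≤98, sample rate 189≥90, power draw 14≤53).
Opt3: dominated by Opt1 (cost 25≤183, sample rate 189≥142, power draw 14≤42).
Opt4: dominated by Opt5 (cost 97≤129, sample rate 967≥852, power draw 136≤157).
Opt5: not dominated.
Opt6: not dominated.
Opt7: not dominated.
Opt8: dominated by Opt5 (cost 97≤104, sample rate 967≥760, power draw 136≤193).
Opt9: not dominated (best sample rate).
Pareto-optimal: Opt1, Opt5, Opt6, Opt7, Opt9 → 5.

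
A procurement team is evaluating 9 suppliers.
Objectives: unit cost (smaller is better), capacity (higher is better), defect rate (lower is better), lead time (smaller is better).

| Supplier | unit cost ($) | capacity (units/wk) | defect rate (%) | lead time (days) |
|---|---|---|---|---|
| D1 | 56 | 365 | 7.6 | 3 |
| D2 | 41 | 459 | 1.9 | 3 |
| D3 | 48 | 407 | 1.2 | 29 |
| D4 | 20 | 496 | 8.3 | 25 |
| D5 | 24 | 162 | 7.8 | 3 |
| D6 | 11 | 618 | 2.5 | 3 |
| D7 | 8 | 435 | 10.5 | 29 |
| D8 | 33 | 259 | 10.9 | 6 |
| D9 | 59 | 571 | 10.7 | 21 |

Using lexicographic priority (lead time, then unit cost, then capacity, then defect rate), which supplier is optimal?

D6

First minimize lead time: best is 3, kept {D1, D2, D5, D6}.
Then minimize unit cost: best is 11, kept {D6}.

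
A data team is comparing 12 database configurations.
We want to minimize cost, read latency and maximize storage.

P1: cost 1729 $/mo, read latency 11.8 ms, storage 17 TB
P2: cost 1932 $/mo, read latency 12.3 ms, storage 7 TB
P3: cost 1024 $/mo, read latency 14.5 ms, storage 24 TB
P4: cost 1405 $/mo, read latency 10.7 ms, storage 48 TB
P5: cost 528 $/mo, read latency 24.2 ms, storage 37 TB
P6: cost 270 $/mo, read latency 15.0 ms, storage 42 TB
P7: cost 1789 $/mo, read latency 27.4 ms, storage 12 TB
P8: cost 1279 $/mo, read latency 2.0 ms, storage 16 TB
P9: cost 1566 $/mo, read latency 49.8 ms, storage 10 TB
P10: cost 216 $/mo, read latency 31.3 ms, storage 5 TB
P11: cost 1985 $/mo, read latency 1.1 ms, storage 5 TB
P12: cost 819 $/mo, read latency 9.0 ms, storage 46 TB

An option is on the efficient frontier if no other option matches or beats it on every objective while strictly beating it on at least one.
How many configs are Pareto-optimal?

6

P1: dominated by P4 (cost 1405≤1729, read latency 10.7≤11.8, storage 48≥17).
P2: dominated by P1 (cost 1729≤1932, read latency 11.8≤12.3, storage 17≥7).
P3: dominated by P12 (cost 819≤1024, read latency 9.0≤14.5, storage 46≥24).
P4: not dominated (best storage).
P5: dominated by P6 (cost 270≤528, read latency 15.0≤24.2, storage 42≥37).
P6: not dominated.
P7: dominated by P1 (cost 1729≤1789, read latency 11.8≤27.4, storage 17≥12).
P8: not dominated.
P9: dominated by P3 (cost 1024≤1566, read latency 14.5≤49.8, storage 24≥10).
P10: not dominated (best cost).
P11: not dominated (best read latency).
P12: not dominated.
Pareto-optimal: P4, P6, P8, P10, P11, P12 → 6.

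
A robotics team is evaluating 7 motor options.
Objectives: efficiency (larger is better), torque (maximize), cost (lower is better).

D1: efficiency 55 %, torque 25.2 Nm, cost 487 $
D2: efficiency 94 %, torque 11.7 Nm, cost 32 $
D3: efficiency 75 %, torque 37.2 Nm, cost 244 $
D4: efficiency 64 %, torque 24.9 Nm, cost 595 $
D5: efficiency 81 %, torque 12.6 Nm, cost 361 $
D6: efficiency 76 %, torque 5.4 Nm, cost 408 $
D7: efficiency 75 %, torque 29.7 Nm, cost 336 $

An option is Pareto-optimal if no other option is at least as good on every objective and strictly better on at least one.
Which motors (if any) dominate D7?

D3: efficiency 75≥75, torque 37.2≥29.7, cost 244≤336 — dominates D7.
Others (D1, D2, D4, D5, D6) are each worse than D7 on at least one objective.

D3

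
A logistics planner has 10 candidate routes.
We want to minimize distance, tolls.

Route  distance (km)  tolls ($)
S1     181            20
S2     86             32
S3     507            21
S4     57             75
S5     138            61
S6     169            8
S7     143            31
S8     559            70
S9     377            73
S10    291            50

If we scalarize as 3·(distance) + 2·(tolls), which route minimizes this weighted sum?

S4

S1: 3·181 + 2·20 = 583
S2: 3·86 + 2·32 = 322
S3: 3·507 + 2·21 = 1563
S4: 3·57 + 2·75 = 321
S5: 3·138 + 2·61 = 536
S6: 3·169 + 2·8 = 523
S7: 3·143 + 2·31 = 491
S8: 3·559 + 2·70 = 1817
S9: 3·377 + 2·73 = 1277
S10: 3·291 + 2·50 = 973
Lowest: S4 at 321.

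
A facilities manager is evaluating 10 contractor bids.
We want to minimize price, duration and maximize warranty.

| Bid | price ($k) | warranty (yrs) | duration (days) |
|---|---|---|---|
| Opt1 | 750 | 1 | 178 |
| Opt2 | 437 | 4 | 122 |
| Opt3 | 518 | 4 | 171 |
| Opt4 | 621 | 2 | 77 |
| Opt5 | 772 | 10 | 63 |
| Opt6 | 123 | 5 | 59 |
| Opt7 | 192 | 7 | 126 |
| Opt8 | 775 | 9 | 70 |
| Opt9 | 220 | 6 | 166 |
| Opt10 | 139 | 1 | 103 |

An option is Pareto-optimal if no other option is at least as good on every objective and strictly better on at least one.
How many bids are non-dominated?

3

Opt1: dominated by Opt2 (price 437≤750, warranty 4≥1, duration 122≤178).
Opt2: dominated by Opt6 (price 123≤437, warranty 5≥4, duration 59≤122).
Opt3: dominated by Opt2 (price 437≤518, warranty 4≥4, duration 122≤171).
Opt4: dominated by Opt6 (price 123≤621, warranty 5≥2, duration 59≤77).
Opt5: not dominated (best warranty).
Opt6: not dominated (best price).
Opt7: not dominated.
Opt8: dominated by Opt5 (price 772≤775, warranty 10≥9, duration 63≤70).
Opt9: dominated by Opt7 (price 192≤220, warranty 7≥6, duration 126≤166).
Opt10: dominated by Opt6 (price 123≤139, warranty 5≥1, duration 59≤103).
Pareto-optimal: Opt5, Opt6, Opt7 → 3.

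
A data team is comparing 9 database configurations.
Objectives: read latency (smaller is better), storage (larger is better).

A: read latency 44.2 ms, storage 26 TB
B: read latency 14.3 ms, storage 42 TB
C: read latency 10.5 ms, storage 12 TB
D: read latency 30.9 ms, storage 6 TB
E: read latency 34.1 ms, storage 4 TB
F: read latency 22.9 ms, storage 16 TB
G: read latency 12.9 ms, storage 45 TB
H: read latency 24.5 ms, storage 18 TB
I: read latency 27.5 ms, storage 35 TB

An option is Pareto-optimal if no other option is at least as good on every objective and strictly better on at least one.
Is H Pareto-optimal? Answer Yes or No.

No

B vs H: read latency 14.3≤24.5, storage 42≥18 — B is at least as good on every objective and strictly better on at least one, so B dominates H.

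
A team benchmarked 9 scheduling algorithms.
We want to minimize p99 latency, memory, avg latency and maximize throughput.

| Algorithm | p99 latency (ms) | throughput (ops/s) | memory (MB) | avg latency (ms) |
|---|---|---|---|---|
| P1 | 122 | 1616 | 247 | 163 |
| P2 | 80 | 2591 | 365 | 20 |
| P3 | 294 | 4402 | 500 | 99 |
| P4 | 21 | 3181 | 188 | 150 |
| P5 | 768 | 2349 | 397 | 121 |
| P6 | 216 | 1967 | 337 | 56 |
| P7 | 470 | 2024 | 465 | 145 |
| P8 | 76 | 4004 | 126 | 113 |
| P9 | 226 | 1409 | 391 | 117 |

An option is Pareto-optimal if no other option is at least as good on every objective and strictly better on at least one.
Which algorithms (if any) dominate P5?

P2, P8

P2: p99 latency 80≤768, throughput 2591≥2349, memory 365≤397, avg latency 20≤121 — dominates P5.
P8: p99 latency 76≤768, throughput 4004≥2349, memory 126≤397, avg latency 113≤121 — dominates P5.
Others (P1, P3, P4, P6, P7, P9) are each worse than P5 on at least one objective.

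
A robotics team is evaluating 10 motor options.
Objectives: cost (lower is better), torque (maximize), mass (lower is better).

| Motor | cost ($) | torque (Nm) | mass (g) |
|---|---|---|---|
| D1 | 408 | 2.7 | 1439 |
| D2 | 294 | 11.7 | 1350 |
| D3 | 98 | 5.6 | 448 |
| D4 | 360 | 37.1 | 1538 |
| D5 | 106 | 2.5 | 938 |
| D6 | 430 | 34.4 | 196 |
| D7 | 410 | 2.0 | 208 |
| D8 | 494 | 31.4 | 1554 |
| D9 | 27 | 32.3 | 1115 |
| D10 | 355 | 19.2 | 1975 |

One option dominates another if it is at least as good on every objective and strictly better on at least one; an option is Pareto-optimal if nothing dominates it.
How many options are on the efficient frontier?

D1: dominated by D2 (cost 294≤408, torque 11.7≥2.7, mass 1350≤1439).
D2: dominated by D9 (cost 27≤294, torque 32.3≥11.7, mass 1115≤1350).
D3: not dominated.
D4: not dominated (best torque).
D5: dominated by D3 (cost 98≤106, torque 5.6≥2.5, mass 448≤938).
D6: not dominated (best mass).
D7: not dominated.
D8: dominated by D4 (cost 360≤494, torque 37.1≥31.4, mass 1538≤1554).
D9: not dominated (best cost).
D10: dominated by D9 (cost 27≤355, torque 32.3≥19.2, mass 1115≤1975).
Pareto-optimal: D3, D4, D6, D7, D9 → 5.

5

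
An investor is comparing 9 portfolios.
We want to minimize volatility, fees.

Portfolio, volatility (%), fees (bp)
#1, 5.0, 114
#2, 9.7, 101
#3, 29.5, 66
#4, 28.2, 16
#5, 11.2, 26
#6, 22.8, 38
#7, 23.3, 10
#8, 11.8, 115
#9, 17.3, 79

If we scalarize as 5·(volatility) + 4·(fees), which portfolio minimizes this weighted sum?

#7

#1: 5·5.0 + 4·114 = 481.0
#2: 5·9.7 + 4·101 = 452.5
#3: 5·29.5 + 4·66 = 411.5
#4: 5·28.2 + 4·16 = 205.0
#5: 5·11.2 + 4·26 = 160.0
#6: 5·22.8 + 4·38 = 266.0
#7: 5·23.3 + 4·10 = 156.5
#8: 5·11.8 + 4·115 = 519.0
#9: 5·17.3 + 4·79 = 402.5
Lowest: #7 at 156.5.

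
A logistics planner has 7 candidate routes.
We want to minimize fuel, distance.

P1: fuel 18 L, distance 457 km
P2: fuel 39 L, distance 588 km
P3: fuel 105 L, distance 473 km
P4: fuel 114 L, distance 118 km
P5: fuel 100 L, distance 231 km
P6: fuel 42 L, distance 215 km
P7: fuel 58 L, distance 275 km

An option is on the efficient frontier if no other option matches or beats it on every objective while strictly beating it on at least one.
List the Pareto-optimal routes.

P1, P4, P6

P1: not dominated (best fuel).
P2: dominated by P1 (fuel 18≤39, distance 457≤588).
P3: dominated by P1 (fuel 18≤105, distance 457≤473).
P4: not dominated (best distance).
P5: dominated by P6 (fuel 42≤100, distance 215≤231).
P6: not dominated.
P7: dominated by P6 (fuel 42≤58, distance 215≤275).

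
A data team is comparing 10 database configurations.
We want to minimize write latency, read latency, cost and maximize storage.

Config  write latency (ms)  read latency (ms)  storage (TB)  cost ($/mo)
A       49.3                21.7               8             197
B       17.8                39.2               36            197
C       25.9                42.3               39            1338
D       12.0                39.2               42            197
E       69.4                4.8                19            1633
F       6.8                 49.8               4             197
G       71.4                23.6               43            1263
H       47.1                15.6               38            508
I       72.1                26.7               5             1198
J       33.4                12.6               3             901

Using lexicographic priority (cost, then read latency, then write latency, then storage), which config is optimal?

A

First minimize cost: best is 197, kept {A, B, D, F}.
Then minimize read latency: best is 21.7, kept {A}.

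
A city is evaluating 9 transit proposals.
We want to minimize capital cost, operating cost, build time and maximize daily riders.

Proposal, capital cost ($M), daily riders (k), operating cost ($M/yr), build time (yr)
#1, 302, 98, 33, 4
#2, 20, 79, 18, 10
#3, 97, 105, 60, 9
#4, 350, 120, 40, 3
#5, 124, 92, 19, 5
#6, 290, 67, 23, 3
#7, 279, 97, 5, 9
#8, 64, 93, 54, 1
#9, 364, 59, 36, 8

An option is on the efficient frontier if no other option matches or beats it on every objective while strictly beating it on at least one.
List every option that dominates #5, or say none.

none

#1: worse on capital cost (302 vs 124).
#2: worse on daily riders (79 vs 92).
#3: worse on operating cost (60 vs 19).
#4: worse on capital cost (350 vs 124).
#6: worse on capital cost (290 vs 124).
#7: worse on capital cost (279 vs 124).
#8: worse on operating cost (54 vs 19).
#9: worse on capital cost (364 vs 124).
No option dominates #5.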